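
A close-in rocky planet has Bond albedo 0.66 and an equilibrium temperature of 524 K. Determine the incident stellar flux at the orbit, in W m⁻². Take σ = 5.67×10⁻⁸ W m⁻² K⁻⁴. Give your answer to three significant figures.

Invert the energy balance for S: S = 4σT⁴/(1−α).
σT⁴ = 5.67×10⁻⁸·(524)⁴ = 4275 W m⁻².
S = 4·4275/0.34 = 50290 W m⁻².

50300 W m⁻²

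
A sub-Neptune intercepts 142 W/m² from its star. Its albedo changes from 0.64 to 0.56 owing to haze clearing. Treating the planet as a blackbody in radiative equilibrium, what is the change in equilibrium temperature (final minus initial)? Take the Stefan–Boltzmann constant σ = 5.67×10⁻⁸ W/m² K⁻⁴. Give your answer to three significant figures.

6.30 K

With α = 0.64, T₁ = 122.5 K.
Final:   T₂ = [S(1−0.56)/(4σ)]^(1/4) = 128.8 K.
ΔT = T₂ − T₁ = 6.304 K.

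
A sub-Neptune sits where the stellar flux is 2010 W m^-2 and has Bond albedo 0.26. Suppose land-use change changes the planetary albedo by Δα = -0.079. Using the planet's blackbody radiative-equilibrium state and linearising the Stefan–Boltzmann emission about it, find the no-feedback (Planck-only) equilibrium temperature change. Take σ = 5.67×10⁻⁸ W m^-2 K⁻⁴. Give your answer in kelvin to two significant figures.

7.6 K

Reference equilibrium: T_e = [S(1−α)/(4σ)]^(1/4) = 284.6 K.
The change in absorbed flux is Δ[S(1−α)/4] = −SΔα/4 = 39.70 W m^-2.
Linearising σT⁴ gives d(σT⁴)/dT = 4σT_e³ = 5.227 W m^-2 per K.
ΔT₀ = ΔF/λ_P = 39.70/5.227 = 7.60 K.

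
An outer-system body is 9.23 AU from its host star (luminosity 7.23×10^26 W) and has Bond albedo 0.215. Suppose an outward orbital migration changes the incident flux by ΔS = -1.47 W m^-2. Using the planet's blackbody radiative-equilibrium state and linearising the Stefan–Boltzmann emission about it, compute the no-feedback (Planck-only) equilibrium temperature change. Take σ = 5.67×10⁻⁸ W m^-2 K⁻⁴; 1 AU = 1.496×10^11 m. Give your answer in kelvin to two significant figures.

-1.2 kelvin

d = 9.23 × 1.496×10^11 m = 1.381×10^12 m.
S = L/(4πd²) = 30.18 W m^-2.
The baseline emission temperature is T_e = 101.1 K.
ΔF = Δ[S(1−α)]/4 = (1−0.215)·-1.47/4 = -0.2885 W m^-2.
The Planck feedback parameter is 4σT_e³ = 0.2343 W m^-2/K.
ΔT₀ = ΔF/λ_P = -0.2885/0.2343 = -1.23 K.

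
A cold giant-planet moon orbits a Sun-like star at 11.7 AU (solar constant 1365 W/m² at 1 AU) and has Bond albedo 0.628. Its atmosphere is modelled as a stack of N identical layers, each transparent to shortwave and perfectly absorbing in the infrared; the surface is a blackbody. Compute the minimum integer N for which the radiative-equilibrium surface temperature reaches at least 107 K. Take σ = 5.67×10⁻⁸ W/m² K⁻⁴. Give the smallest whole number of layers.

8

By the inverse-square law, S = 1365/11.7² = 9.972 W/m².
OLR = S(1−α)/4 = 0.9274 W/m²; the top layer radiates at T_e = 63.59 K.
T_s = (N+1)^(1/4)·T_e ≥ 107 K requires N+1 ≥ (T_s/T_e)⁴ = (107/63.59)⁴ = 8.014.
The minimum whole number is N = 8.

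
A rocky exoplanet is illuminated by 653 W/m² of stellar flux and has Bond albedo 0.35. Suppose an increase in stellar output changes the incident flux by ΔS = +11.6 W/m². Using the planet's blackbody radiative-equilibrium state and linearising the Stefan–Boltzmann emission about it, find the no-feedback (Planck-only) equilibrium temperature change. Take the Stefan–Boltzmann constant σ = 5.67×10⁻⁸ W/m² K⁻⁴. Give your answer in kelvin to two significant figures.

Unperturbed T_e = [653.0·(1−0.35)/(4σ)]^¼ = 208.0 K.
TOA radiative forcing: ΔF = (1−α)ΔS/4 = 0.65·(+11.6)/4 = 1.885 W/m².
Linearising σT⁴ gives d(σT⁴)/dT = 4σT_e³ = 2.041 W/m² per K.
ΔT₀ = ΔF/λ_P = 1.885/2.041 = 0.924 K.

0.92 K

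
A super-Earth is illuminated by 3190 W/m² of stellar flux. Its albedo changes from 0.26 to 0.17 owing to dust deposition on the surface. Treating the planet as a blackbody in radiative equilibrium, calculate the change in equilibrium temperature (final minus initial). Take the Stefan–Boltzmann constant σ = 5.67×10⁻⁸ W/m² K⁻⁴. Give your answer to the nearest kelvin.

9 K

With α = 0.26, T₁ = 319.4 K.
With α = 0.17, T₂ = 328.7 K.
Change: 328.7 − 319.4 = 9.298 K.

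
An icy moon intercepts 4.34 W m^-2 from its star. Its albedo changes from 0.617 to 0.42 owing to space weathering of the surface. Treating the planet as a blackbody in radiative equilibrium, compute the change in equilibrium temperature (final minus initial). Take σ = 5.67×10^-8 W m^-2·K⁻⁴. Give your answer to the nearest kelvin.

With α = 0.617, T₁ = 52.03 K.
With α = 0.42, T₂ = 57.72 K.
ΔT = T₂ − T₁ = 5.688 K.

6 K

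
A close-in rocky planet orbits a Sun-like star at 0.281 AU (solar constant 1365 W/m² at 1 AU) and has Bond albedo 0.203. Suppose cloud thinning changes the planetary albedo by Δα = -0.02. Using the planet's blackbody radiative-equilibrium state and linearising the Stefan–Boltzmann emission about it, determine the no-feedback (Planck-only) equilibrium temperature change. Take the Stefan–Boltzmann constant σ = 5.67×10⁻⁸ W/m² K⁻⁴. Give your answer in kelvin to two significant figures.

3.1 K

Irradiance scales as 1/d², so S = 1365 W/m² × (1/0.281)² = 17290 W/m².
Unperturbed T_e = [17290·(1−0.203)/(4σ)]^¼ = 496.5 K.
TOA radiative forcing: ΔF = −S·Δα/4 = −17290·(-0.02)/4 = 86.44 W/m².
Planck response: λ_P = 4σT_e³ = 4·5.67×10⁻⁸·(496.5)³ = 27.75 W/m²/K.
ΔT₀ = ΔF/λ_P = 86.44/27.75 = 3.11 K.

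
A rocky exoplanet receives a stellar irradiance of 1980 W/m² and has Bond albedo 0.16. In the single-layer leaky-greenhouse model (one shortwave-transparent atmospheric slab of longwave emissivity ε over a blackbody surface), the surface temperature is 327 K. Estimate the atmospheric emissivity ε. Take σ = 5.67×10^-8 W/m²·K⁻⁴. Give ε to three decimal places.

TOA balance gives T_e = 292.6 K.
Inverting T_s⁴ = 2T_e⁴/(2−ε): (T_e/T_s)⁴ = 0.6414, so ε = 2(1 − 0.6414) = 0.7173.

0.717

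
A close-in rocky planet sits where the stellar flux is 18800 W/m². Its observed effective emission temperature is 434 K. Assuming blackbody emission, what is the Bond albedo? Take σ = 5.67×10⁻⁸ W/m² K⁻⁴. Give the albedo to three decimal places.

0.572

From σT⁴ = S(1−α)/4 we invert for α: 1−α = 4σT⁴/S.
4σT⁴ = 4·5.67×10⁻⁸·(434)⁴ = 8046 W/m².
Hence α = 1 − 8046/18800 = 0.5720.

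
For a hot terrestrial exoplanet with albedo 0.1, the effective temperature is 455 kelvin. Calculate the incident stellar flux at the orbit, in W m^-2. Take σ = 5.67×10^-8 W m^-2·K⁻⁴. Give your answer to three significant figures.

Invert the energy balance for S: S = 4σT⁴/(1−α).
σT⁴ = 5.67×10⁻⁸·(455)⁴ = 2430 W m^-2.
S = 4·2430/0.9 = 10800 W m^-2.

10800 W m^-2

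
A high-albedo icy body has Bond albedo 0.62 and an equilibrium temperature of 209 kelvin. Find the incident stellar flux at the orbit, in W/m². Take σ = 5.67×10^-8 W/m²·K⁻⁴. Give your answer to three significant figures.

1140 W/m²

From S(1−α)/4 = σT⁴: S = 4σT⁴/(1−α).
σT⁴ = 5.67×10⁻⁸·(209)⁴ = 108.2 W/m².
So S = 4×108.2/(1−0.62) = 1139 W/m².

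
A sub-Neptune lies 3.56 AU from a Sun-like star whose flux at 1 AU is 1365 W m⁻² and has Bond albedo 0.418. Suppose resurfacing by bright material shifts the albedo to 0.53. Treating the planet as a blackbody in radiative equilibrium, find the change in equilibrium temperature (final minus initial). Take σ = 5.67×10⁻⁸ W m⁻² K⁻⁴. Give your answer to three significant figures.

Irradiance scales as 1/d², so S = 1365 W m⁻² × (1/3.56)² = 107.7 W m⁻².
Before: T₁ = [107.7·0.582/(4σ)]^(1/4) = 128.9 K.
With α = 0.53, T₂ = 122.2 K.
Change: 122.2 − 128.9 = -6.709 K.

-6.71 kelvin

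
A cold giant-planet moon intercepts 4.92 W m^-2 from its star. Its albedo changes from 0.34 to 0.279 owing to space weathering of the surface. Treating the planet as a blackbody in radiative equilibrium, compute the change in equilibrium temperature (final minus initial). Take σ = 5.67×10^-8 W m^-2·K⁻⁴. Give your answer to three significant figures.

With α = 0.34, T₁ = 61.51 K.
With α = 0.279, T₂ = 62.89 K.
Change: 62.89 − 61.51 = 1.375 K.

1.37 K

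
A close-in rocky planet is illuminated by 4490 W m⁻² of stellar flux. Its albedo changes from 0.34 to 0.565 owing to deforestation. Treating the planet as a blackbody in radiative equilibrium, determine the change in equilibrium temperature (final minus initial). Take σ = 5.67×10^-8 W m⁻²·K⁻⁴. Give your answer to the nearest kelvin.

-33 K

Before: T₁ = [4490·0.66/(4σ)]^(1/4) = 338.1 K.
With α = 0.565, T₂ = 304.6 K.
Change: 304.6 − 338.1 = -33.46 K.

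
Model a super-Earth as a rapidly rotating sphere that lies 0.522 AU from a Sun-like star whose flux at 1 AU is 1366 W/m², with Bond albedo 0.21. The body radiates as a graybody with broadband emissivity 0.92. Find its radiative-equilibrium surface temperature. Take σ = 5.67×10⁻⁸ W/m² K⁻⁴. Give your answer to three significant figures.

Flux at the orbit: S = 1366/(0.522)² = 5013 W/m².
Absorbed flux (global mean): S(1−α)/4 = 5013·0.79/4 = 990.1 W/m².
Radiative balance εσT⁴ = 990.1 gives T = [990.1/(0.92·σ)]^(1/4) = 371.2 K.

371 K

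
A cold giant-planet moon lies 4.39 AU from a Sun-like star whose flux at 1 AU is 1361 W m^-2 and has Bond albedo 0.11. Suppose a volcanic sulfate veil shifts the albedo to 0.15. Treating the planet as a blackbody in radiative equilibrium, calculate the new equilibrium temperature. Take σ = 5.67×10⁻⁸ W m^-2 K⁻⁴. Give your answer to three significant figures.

Flux at the orbit: S = 1361/(4.39)² = 70.62 W m^-2.
T₂ = [S(1−α₂)/(4σ)]^(1/4) = [70.62·0.85/(4σ)]^(1/4) = 127.5 K.

128 K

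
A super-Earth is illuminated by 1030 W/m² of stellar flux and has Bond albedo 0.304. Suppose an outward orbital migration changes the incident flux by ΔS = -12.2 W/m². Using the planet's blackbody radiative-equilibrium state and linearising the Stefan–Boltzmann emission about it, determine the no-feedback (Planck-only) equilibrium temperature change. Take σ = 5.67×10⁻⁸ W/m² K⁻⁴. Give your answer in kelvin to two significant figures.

Reference equilibrium: T_e = [S(1−α)/(4σ)]^(1/4) = 237.1 K.
ΔF = Δ[S(1−α)]/4 = (1−0.304)·-12.2/4 = -2.123 W/m².
The Planck feedback parameter is 4σT_e³ = 3.023 W/m²/K.
So ΔT₀ = -2.123/3.023 = -0.702 K.

-0.70 K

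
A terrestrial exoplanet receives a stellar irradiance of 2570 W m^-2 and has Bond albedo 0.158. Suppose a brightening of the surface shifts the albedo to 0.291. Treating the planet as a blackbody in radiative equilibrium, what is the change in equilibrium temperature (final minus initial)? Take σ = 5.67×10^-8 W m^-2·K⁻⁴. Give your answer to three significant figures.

With α = 0.158, T₁ = 312.5 K.
After:  T₂ = [2570·0.709/(4σ)]^(1/4) = 299.4 K.
Change: 299.4 − 312.5 = -13.15 K.

-13.1 K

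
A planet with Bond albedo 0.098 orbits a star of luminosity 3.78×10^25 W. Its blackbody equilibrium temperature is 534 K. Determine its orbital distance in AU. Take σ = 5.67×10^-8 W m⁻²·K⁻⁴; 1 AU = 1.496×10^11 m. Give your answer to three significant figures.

The flux needed for this T is 4σT⁴/(1−0.098) = 20450 W m⁻².
S = L/(4πd²) → d = √(L/4πS) = √(3.78×10^25/(4π·20450)) = 1.213×10^10 m = 0.08108 AU.

0.0811 AU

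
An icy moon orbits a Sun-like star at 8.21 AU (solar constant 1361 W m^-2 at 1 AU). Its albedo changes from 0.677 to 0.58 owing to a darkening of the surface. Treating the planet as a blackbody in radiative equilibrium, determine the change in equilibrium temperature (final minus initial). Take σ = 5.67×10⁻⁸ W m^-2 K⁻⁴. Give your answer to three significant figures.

4.97 K

Flux at the orbit: S = 1361/(8.21)² = 20.19 W m^-2.
Before: T₁ = [20.19·0.323/(4σ)]^(1/4) = 73.23 K.
After:  T₂ = [20.19·0.42/(4σ)]^(1/4) = 78.20 K.
Change: 78.20 − 73.23 = 4.969 K.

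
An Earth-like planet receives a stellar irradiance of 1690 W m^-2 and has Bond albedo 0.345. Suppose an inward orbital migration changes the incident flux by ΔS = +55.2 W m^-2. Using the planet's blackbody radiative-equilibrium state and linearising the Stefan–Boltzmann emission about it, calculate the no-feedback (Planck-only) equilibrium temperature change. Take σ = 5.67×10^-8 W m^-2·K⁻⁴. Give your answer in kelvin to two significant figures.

Reference equilibrium: T_e = [S(1−α)/(4σ)]^(1/4) = 264.3 K.
TOA radiative forcing: ΔF = (1−α)ΔS/4 = 0.655·(+55.2)/4 = 9.039 W m^-2.
The Planck feedback parameter is 4σT_e³ = 4.188 W m^-2/K.
So ΔT₀ = 9.039/4.188 = 2.16 K.

2.2 K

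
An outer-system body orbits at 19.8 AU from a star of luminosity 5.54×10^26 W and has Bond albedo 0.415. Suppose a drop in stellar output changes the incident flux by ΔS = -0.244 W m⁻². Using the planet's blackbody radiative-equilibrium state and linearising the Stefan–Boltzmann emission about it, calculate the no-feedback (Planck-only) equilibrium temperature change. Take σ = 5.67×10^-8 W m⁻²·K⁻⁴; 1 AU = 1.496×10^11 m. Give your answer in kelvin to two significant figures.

d = 19.8 × 1.496×10^11 m = 2.962×10^12 m.
Spreading L over a sphere of radius d: S = 5.54×10^26/(4π·2.96×10^12²) = 5.025 W m⁻².
Reference equilibrium: T_e = [S(1−α)/(4σ)]^(1/4) = 60.00 K.
Only a fraction (1−α) is absorbed and it's spread over 4πR², so ΔF = (1−α)ΔS/4 = -0.03568 W m⁻².
Linearising σT⁴ gives d(σT⁴)/dT = 4σT_e³ = 0.04899 W m⁻² per K.
Hence the no-feedback warming is ΔF/(4σT_e³) = -0.728 K.

-0.73 K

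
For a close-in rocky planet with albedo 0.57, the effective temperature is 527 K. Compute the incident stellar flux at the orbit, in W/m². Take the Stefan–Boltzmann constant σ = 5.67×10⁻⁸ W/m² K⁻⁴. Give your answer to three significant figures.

40700 W/m²

Invert the energy balance for S: S = 4σT⁴/(1−α).
σT⁴ = 5.67×10⁻⁸·(527)⁴ = 4373 W/m².
So S = 4×4373/(1−0.57) = 40680 W/m².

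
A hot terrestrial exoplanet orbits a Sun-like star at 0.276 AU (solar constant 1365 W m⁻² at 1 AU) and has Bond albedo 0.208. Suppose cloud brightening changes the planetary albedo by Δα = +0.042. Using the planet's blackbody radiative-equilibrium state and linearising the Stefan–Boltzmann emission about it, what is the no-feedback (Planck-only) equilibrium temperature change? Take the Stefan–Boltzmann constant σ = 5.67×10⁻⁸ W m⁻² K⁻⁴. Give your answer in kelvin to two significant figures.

-6.6 kelvin

Irradiance scales as 1/d², so S = 1365 W m⁻² × (1/0.276)² = 17920 W m⁻².
The baseline emission temperature is T_e = 500.1 K.
TOA radiative forcing: ΔF = −S·Δα/4 = −17920·(+0.042)/4 = -188.1 W m⁻².
Planck response: λ_P = 4σT_e³ = 4·5.67×10⁻⁸·(500.1)³ = 28.38 W m⁻²/K.
So ΔT₀ = -188.1/28.38 = -6.63 K.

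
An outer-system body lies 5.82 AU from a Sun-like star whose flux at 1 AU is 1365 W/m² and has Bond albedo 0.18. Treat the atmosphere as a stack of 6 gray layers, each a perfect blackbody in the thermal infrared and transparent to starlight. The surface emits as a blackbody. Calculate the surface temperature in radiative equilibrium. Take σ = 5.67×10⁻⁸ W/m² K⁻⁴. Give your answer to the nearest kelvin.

By the inverse-square law, S = 1365/5.82² = 40.30 W/m².
Top-of-atmosphere balance: σT_e⁴ = S(1−α)/4 = 8.261 W/m² → T_e = 109.9 K.
Layer-by-layer balance gives σT_s⁴ = (N+1)σT_e⁴, so T_s = 7^¼·109.9 = 178.7 K.

179 K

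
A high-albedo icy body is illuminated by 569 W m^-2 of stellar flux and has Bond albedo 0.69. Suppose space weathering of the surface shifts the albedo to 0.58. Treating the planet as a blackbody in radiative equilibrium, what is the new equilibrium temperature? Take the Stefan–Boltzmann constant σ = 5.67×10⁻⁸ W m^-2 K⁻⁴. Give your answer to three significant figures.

New equilibrium: T₂ = [(1−0.58)·569.0/(4σ)]^(1/4) = 180.2 K.

180 K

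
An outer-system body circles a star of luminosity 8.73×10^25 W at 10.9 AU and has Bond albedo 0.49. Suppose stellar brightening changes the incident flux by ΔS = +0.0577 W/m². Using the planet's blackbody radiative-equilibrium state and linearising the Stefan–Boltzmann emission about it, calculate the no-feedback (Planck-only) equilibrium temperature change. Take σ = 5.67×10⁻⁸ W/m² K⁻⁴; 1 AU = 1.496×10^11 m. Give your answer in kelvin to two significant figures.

Orbital distance: d = 10.9 AU = 1.631×10^12 m.
S = L/(4πd²) = 2.613 W/m².
Reference equilibrium: T_e = [S(1−α)/(4σ)]^(1/4) = 49.23 K.
ΔF = Δ[S(1−α)]/4 = (1−0.49)·+0.0577/4 = 0.007357 W/m².
Planck response: λ_P = 4σT_e³ = 4·5.67×10⁻⁸·(49.23)³ = 0.02706 W/m²/K.
ΔT₀ = ΔF/λ_P = 0.007357/0.02706 = 0.272 K.

0.27 kelvin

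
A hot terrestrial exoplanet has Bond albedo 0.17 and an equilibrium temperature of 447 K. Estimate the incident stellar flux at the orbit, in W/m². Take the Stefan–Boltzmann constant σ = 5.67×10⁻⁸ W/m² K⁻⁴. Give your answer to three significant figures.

Invert the energy balance for S: S = 4σT⁴/(1−α).
σT⁴ = 5.67×10⁻⁸·(447)⁴ = 2264 W/m².
S = 4·2264/0.83 = 10910 W/m².

10900 W/m²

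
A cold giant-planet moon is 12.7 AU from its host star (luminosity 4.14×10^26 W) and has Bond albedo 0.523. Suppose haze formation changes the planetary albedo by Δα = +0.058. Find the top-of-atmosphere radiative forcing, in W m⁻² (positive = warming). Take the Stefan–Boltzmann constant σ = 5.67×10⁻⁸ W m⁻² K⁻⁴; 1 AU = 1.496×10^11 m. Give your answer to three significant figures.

-0.132 W m⁻²

d = 12.7 × 1.496×10^11 m = 1.900×10^12 m.
Spreading L over a sphere of radius d: S = 4.14×10^26/(4π·1.90×10^12²) = 9.127 W m⁻².
TOA radiative forcing: ΔF = −S·Δα/4 = −9.127·(+0.058)/4 = -0.1323 W m⁻².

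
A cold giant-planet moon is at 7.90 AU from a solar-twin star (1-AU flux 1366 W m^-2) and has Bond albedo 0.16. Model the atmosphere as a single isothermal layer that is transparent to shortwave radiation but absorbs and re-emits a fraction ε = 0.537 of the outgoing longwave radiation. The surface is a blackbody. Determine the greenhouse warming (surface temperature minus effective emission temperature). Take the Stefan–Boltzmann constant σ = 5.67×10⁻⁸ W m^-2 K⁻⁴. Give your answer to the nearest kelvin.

By the inverse-square law, S = 1366/7.90² = 21.89 W m^-2.
The planet radiates to space at T_e = [S(1−α)/(4σ)]^(1/4) = 94.89 K.
Surface balance with a leaky layer gives σT_s⁴ = σT_e⁴·2/(2−ε), so T_s = T_e·[2/(2−0.537)]^(1/4) = 102.6 K.
The atmosphere warms the surface by 7.714 K.

8 kelvin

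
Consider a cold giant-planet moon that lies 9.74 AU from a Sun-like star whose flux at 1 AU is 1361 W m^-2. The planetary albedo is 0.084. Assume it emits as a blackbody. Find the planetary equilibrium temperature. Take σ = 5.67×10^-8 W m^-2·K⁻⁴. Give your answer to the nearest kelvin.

Flux at the orbit: S = 1361/(9.74)² = 14.35 W m^-2.
The planet absorbs (1−α)S over its disc πR² and re-emits over 4πR², so the mean absorbed flux is (1−0.084)·14.35/4 = 3.285 W m^-2.
In equilibrium σT⁴ equals this, so T = 87.25 K.

87 kelvin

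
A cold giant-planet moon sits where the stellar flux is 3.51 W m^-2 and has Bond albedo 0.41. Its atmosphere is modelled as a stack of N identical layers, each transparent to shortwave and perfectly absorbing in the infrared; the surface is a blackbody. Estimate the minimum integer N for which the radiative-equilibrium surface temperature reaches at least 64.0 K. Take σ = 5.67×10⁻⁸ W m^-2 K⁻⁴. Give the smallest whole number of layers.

OLR = S(1−α)/4 = 0.5177 W m^-2; the top layer radiates at T_e = 54.97 K.
Since T_s⁴ = (N+1)T_e⁴, we need N ≥ (T_s/T_e)⁴ − 1 = 0.837.
So N ≥ 0.837; the smallest integer is N = 1.

1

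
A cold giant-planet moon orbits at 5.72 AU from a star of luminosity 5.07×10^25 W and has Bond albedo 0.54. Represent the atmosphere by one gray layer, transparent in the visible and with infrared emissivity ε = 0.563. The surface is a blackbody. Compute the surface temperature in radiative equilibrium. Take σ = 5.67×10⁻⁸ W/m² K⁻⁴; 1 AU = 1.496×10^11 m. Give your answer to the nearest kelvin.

Orbital distance: d = 5.72 AU = 8.557×10^11 m.
Flux at the orbit: S = L/(4πd²) = 5.07×10^25/(4π·(8.56×10^11)²) = 5.510 W/m².
Effective emission temperature (TOA balance): σT_e⁴ = S(1−α)/4 = 0.6336 W/m² → T_e = 57.82 K.
Surface balance with a leaky layer gives σT_s⁴ = σT_e⁴·2/(2−ε), so T_s = T_e·[2/(2−0.563)]^(1/4) = 62.80 K.

63 K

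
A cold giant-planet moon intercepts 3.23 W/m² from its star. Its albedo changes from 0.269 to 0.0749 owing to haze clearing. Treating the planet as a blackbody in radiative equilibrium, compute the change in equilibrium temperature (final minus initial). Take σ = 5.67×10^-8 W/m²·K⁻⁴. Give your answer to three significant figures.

Before: T₁ = [3.230·0.731/(4σ)]^(1/4) = 56.80 K.
After:  T₂ = [3.230·0.925/(4σ)]^(1/4) = 60.25 K.
Change: 60.25 − 56.80 = 3.444 K.

3.44 K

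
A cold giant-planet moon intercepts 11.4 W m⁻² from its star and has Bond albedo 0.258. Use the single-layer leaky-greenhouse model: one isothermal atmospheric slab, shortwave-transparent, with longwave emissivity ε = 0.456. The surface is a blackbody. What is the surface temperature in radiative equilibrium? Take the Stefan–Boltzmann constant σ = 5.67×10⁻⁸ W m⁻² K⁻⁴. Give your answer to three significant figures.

At the top of the atmosphere, σT_e⁴ = S(1−α)/4 = 2.115 W m⁻², giving T_e = 78.15 K.
Surface balance with a leaky layer gives σT_s⁴ = σT_e⁴·2/(2−ε), so T_s = T_e·[2/(2−0.456)]^(1/4) = 83.37 K.

83.4 K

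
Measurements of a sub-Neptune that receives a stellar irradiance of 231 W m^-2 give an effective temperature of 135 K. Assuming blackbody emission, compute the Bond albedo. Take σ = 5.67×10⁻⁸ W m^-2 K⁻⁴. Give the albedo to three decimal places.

Energy balance: S(1−α)/4 = σT⁴, so 1−α = 4σT⁴/S.
σT⁴ = 18.83 W m^-2, so 4σT⁴ = 75.33 W m^-2.
1−α = 75.33/231.0 = 0.3261, so α = 0.6739.

0.674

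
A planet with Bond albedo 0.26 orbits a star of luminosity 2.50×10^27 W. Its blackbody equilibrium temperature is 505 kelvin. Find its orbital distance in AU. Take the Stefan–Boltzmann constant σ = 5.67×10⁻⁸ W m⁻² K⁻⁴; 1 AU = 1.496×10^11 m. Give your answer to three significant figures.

0.668 AU

Energy balance gives S = 4σT⁴/(1−α) = 19930 W m⁻².
S = L/(4πd²) → d = √(L/4πS) = √(2.50×10^27/(4π·19930)) = 9.990×10^10 m = 0.6678 AU.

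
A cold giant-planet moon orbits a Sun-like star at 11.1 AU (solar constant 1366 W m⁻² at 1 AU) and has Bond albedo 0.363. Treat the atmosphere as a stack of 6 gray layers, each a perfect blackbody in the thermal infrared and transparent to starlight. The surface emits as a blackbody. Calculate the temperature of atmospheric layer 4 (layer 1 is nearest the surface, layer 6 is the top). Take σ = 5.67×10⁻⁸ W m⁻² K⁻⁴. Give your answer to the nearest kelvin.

By the inverse-square law, S = 1366/11.1² = 11.09 W m⁻².
The effective emission temperature is T_e = [S(1−α)/(4σ)]^¼ = 74.70 K.
The net upward flux σT_e⁴ is constant between every pair of levels, so T_k⁴ = (N+1−k)T_e⁴.
T_4 = (3)^(1/4)·74.70 = 98.31 K.

98 kelvin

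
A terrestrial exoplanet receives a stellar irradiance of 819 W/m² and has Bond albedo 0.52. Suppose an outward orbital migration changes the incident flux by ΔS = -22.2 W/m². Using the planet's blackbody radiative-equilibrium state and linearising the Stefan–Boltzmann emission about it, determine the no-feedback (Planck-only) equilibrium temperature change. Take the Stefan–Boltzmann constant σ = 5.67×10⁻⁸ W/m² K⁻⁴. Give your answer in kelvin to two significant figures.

The baseline emission temperature is T_e = 204.0 K.
TOA radiative forcing: ΔF = (1−α)ΔS/4 = 0.48·(-22.2)/4 = -2.664 W/m².
Planck response: λ_P = 4σT_e³ = 4·5.67×10⁻⁸·(204.0)³ = 1.927 W/m²/K.
Hence the no-feedback warming is ΔF/(4σT_e³) = -1.38 K.

-1.4 K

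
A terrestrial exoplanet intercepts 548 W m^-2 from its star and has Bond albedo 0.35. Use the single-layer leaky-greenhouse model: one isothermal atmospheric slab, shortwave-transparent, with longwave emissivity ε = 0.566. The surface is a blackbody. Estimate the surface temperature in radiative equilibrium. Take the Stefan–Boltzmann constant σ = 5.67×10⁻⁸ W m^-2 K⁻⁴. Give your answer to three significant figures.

The planet radiates to space at T_e = [S(1−α)/(4σ)]^(1/4) = 199.1 K.
The surface balance (absorbed SW + ε·downward IR = σT_s⁴) with T_a⁴ = T_s⁴/2 reduces to T_s = T_e·[2/(2−ε)]^¼ = 216.3 K.

216 K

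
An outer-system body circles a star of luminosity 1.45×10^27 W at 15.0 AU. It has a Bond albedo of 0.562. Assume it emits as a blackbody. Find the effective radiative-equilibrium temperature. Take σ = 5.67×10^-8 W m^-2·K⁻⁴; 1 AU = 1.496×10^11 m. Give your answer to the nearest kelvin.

82 kelvin

Orbital distance: d = 15.0 AU = 2.244×10^12 m.
S = L/(4πd²) = 22.91 W m^-2.
Averaging over the sphere, the absorbed flux is S(1−α)/4 = 2.509 W m^-2.
Balancing against σT⁴: T = (2.509/5.67×10⁻⁸)^(1/4) = 81.56 K.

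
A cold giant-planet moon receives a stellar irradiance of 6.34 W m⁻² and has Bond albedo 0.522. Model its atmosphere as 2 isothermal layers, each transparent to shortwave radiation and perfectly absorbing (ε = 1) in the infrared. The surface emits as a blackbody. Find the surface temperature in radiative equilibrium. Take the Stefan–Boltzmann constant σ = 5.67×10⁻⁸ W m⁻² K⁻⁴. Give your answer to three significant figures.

79.6 K

OLR = S(1−α)/4 = 0.7576 W m⁻²; the top layer radiates at T_e = 60.46 K.
For an N-layer opaque stack, T_s⁴ = (N+1)T_e⁴, hence T_s = (3)^(1/4)×60.46 K = 79.57 K.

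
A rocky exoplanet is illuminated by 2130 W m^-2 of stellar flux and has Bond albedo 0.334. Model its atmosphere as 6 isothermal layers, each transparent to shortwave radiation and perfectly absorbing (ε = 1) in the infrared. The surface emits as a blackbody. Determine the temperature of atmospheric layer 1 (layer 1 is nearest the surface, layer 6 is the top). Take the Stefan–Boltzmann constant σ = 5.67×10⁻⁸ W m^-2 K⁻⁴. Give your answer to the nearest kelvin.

The effective emission temperature is T_e = [S(1−α)/(4σ)]^¼ = 281.2 K.
In the N-layer model, layer k (counted from the surface) has T_k = (N+1−k)^(1/4)·T_e.
With k = 1: T_1 = (6+1−1)^¼·281.2 K = 440.1 K.

440 K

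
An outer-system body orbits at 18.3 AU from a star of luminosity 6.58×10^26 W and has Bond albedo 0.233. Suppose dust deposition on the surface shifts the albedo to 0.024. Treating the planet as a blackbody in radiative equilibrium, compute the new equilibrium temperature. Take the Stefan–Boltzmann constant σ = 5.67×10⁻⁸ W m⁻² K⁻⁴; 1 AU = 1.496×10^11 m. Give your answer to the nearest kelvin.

74 kelvin

d = 18.3 × 1.496×10^11 m = 2.738×10^12 m.
Flux at the orbit: S = L/(4πd²) = 6.58×10^26/(4π·(2.74×10^12)²) = 6.986 W m⁻².
T₂ = [S(1−α₂)/(4σ)]^(1/4) = [6.986·0.976/(4σ)]^(1/4) = 74.05 K.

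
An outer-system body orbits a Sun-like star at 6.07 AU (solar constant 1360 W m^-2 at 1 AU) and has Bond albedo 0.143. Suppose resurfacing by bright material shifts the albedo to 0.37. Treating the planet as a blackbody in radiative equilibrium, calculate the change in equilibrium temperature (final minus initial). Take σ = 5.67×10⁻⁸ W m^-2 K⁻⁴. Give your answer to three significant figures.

Irradiance scales as 1/d², so S = 1360 W m^-2 × (1/6.07)² = 36.91 W m^-2.
Initial: T₁ = [S(1−0.143)/(4σ)]^(1/4) = 108.7 K.
With α = 0.37, T₂ = 100.6 K.
Change: 100.6 − 108.7 = -8.047 K.

-8.05 K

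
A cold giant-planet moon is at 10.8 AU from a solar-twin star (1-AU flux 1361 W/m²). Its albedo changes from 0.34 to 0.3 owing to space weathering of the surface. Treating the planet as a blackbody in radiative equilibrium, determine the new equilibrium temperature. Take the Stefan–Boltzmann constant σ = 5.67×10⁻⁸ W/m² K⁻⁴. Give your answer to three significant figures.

77.5 K

Flux at the orbit: S = 1361/(10.8)² = 11.67 W/m².
New equilibrium: T₂ = [(1−0.3)·11.67/(4σ)]^(1/4) = 77.47 K.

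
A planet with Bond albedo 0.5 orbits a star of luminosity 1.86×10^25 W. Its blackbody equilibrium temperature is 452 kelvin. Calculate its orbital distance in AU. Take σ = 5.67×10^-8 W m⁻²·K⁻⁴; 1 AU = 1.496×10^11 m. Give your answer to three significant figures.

0.0591 AU

Required flux: S = 4σT⁴/(1−α) = 18930 W m⁻².
S = L/(4πd²) → d = √(L/4πS) = √(1.86×10^25/(4π·18930)) = 8.842×10^9 m = 0.05910 AU.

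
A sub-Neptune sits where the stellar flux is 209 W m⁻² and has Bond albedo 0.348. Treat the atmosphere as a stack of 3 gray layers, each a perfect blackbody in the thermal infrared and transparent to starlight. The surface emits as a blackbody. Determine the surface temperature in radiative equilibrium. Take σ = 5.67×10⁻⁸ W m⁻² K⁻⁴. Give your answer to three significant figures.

221 K

The effective emission temperature is T_e = [S(1−α)/(4σ)]^¼ = 156.6 K.
With N = 3 opaque layers, T_s = (N+1)^(1/4)·T_e = 4^(1/4)·156.6 = 221.4 K.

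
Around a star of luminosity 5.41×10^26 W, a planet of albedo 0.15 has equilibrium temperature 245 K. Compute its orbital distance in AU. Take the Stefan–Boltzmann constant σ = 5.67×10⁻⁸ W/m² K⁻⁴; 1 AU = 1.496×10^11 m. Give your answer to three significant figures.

The flux needed for this T is 4σT⁴/(1−0.15) = 961.4 W/m².
From L = 4πd²S, d = √(5.41×10^26/(4π·961.4)) = 2.116×10^11 m = 1.415 AU.

1.41 AU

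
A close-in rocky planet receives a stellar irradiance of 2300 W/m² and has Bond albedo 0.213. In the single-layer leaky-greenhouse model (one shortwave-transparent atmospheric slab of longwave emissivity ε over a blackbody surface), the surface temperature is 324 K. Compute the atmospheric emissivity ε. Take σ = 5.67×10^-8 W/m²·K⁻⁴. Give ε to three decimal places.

0.552

TOA balance gives T_e = 298.9 K.
T_s⁴ = T_e⁴·2/(2−ε) → ε = 2 − 2(T_e/T_s)⁴ = 2 − 2·(298.9/324)⁴ = 0.5515.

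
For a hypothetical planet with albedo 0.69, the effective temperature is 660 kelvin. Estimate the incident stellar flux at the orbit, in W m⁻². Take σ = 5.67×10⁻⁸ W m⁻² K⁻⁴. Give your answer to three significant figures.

1.39×10^5 W m⁻²

From S(1−α)/4 = σT⁴: S = 4σT⁴/(1−α).
σT⁴ = 5.67×10⁻⁸·(660)⁴ = 10760 W m⁻².
S = 4·10760/0.31 = 1.388×10^5 W m⁻².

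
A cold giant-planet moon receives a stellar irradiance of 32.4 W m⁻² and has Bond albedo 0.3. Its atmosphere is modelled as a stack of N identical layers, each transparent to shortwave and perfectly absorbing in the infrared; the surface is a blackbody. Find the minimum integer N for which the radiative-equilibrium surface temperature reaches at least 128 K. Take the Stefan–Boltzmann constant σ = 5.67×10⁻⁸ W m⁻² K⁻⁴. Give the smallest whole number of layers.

2

The effective emission temperature is T_e = [S(1−α)/(4σ)]^¼ = 100.0 K.
Since T_s⁴ = (N+1)T_e⁴, we need N ≥ (T_s/T_e)⁴ − 1 = 1.684.
So N ≥ 1.684; the smallest integer is N = 2.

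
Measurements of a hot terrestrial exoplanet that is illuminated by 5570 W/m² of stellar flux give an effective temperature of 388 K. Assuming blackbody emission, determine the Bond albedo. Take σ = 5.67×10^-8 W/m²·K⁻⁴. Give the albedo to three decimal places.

0.077

Rearranging the radiative balance, α = 1 − 4σT⁴/S.
4σT⁴ = 4·5.67×10⁻⁸·(388)⁴ = 5140 W/m².
1−α = 5140/5570 = 0.9228, so α = 0.0772.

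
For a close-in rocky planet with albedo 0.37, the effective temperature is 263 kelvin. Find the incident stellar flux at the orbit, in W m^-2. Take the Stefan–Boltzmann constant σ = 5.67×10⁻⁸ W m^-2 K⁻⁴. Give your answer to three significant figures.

From S(1−α)/4 = σT⁴: S = 4σT⁴/(1−α).
The emitted flux is σT⁴ = 271.3 W m^-2.
So S = 4×271.3/(1−0.37) = 1722 W m^-2.

1720 W m^-2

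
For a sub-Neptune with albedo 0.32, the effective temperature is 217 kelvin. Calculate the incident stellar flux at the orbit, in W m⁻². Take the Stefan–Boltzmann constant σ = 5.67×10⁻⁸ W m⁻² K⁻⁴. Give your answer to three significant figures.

740 W m⁻²

From S(1−α)/4 = σT⁴: S = 4σT⁴/(1−α).
σT⁴ = 5.67×10⁻⁸·(217)⁴ = 125.7 W m⁻².
S = 4·125.7/0.68 = 739.6 W m⁻².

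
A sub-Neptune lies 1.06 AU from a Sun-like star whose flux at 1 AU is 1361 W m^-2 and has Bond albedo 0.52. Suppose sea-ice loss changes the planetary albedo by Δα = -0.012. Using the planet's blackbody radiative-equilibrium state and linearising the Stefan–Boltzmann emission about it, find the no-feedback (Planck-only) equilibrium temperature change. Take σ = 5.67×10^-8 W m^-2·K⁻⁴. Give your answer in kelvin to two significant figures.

Flux at the orbit: S = 1361/(1.06)² = 1211 W m^-2.
Unperturbed T_e = [1211·(1−0.52)/(4σ)]^¼ = 225.0 K.
TOA radiative forcing: ΔF = −S·Δα/4 = −1211·(-0.012)/4 = 3.634 W m^-2.
Planck response: λ_P = 4σT_e³ = 4·5.67×10⁻⁸·(225.0)³ = 2.584 W m^-2/K.
ΔT₀ = ΔF/λ_P = 3.634/2.584 = 1.41 K.

1.4 K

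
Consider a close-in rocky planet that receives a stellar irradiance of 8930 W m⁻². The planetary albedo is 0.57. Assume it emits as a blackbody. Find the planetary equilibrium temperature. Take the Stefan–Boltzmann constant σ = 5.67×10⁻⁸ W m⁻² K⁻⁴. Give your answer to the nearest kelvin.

Absorbed flux (global mean): S(1−α)/4 = 8930·0.43/4 = 960.0 W m⁻².
In equilibrium σT⁴ equals this, so T = 360.7 K.

361 K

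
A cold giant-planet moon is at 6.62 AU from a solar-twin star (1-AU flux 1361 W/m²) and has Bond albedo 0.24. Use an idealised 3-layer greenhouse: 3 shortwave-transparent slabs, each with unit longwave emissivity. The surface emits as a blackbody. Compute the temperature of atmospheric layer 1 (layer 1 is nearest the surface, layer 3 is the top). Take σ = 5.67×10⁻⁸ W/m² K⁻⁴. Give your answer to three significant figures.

By the inverse-square law, S = 1361/6.62² = 31.06 W/m².
OLR = S(1−α)/4 = 5.901 W/m²; the top layer radiates at T_e = 101.0 K.
The net upward flux σT_e⁴ is constant between every pair of levels, so T_k⁴ = (N+1−k)T_e⁴.
T_1 = (3)^(1/4)·101.0 = 132.9 K.

133 K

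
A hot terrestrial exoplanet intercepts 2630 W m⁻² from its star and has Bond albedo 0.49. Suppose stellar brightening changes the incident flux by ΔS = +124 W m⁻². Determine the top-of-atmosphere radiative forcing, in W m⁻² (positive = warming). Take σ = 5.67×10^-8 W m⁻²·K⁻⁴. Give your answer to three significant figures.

15.8 W m⁻²

TOA radiative forcing: ΔF = (1−α)ΔS/4 = 0.51·(+124)/4 = 15.81 W m⁻².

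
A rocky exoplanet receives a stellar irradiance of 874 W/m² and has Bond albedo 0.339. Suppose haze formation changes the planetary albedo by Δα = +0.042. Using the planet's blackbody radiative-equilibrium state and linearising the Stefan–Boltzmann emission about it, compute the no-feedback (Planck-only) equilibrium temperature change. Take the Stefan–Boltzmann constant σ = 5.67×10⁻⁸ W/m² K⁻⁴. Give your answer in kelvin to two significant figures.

-3.6 K

The baseline emission temperature is T_e = 224.7 K.
The change in absorbed flux is Δ[S(1−α)/4] = −SΔα/4 = -9.177 W/m².
The Planck feedback parameter is 4σT_e³ = 2.572 W/m²/K.
Hence the no-feedback warming is ΔF/(4σT_e³) = -3.57 K.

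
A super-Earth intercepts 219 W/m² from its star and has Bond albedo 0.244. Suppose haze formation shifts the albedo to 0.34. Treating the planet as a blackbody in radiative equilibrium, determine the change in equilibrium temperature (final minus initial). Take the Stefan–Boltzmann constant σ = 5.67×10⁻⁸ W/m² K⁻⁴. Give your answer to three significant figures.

-5.49 K

Before: T₁ = [219.0·0.756/(4σ)]^(1/4) = 164.4 K.
Final:   T₂ = [S(1−0.34)/(4σ)]^(1/4) = 158.9 K.
Change: 158.9 − 164.4 = -5.487 K.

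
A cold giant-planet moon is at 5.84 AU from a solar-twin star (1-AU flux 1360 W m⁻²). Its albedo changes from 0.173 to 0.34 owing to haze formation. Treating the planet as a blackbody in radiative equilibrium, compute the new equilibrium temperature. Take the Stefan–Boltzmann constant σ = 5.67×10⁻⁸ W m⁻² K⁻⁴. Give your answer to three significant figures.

By the inverse-square law, S = 1360/5.84² = 39.88 W m⁻².
T₂ = [S(1−α₂)/(4σ)]^(1/4) = [39.88·0.66/(4σ)]^(1/4) = 103.8 K.

104 K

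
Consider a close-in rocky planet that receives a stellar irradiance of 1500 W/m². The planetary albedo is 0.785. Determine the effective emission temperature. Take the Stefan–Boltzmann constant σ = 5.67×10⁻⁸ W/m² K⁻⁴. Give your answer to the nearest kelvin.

194 kelvin

The planet absorbs (1−α)S over its disc πR² and re-emits over 4πR², so the mean absorbed flux is (1−0.785)·1500/4 = 80.62 W/m².
In equilibrium σT⁴ equals this, so T = 194.2 K.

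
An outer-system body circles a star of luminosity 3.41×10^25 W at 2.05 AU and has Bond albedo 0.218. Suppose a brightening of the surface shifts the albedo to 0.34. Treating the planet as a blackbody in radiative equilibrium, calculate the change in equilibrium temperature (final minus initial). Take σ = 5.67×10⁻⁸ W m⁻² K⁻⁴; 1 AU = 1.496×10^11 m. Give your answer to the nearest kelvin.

Orbital distance: d = 2.05 AU = 3.067×10^11 m.
Flux at the orbit: S = L/(4πd²) = 3.41×10^25/(4π·(3.07×10^11)²) = 28.85 W m⁻².
Before: T₁ = [28.85·0.782/(4σ)]^(1/4) = 99.87 K.
After:  T₂ = [28.85·0.66/(4σ)]^(1/4) = 95.72 K.
Change: 95.72 − 99.87 = -4.146 K.

-4 kelvin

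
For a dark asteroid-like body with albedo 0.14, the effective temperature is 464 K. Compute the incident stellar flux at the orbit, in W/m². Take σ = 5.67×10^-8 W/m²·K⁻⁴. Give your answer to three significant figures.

From S(1−α)/4 = σT⁴: S = 4σT⁴/(1−α).
σT⁴ = 5.67×10⁻⁸·(464)⁴ = 2628 W/m².
So S = 4×2628/(1−0.14) = 12220 W/m².

12200 W/m²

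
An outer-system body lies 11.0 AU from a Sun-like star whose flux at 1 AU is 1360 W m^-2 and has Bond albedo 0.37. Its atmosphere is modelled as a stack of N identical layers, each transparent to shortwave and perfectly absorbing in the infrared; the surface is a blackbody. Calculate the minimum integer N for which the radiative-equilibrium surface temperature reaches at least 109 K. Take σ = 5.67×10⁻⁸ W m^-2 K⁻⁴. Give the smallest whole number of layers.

4

By the inverse-square law, S = 1360/11.0² = 11.24 W m^-2.
The effective emission temperature is T_e = [S(1−α)/(4σ)]^¼ = 74.75 K.
Need (N+1)T_e⁴ ≥ T_s⁴, i.e. N+1 ≥ (109/74.75)⁴ = 4.521.
The minimum whole number is N = 4.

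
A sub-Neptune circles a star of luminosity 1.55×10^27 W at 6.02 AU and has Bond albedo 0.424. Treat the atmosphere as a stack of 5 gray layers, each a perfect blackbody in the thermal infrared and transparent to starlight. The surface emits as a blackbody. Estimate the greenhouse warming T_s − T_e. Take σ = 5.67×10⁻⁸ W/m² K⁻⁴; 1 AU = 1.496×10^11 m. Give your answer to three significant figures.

Orbital distance: d = 6.02 AU = 9.006×10^11 m.
Spreading L over a sphere of radius d: S = 1.55×10^27/(4π·9.01×10^11²) = 152.1 W/m².
The effective emission temperature is T_e = [S(1−α)/(4σ)]^¼ = 140.2 K.
Surface: T_s = (6)^¼·T_e = 219.4 K.
Warming: T_s − T_e = 79.22 K.

79.2 K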